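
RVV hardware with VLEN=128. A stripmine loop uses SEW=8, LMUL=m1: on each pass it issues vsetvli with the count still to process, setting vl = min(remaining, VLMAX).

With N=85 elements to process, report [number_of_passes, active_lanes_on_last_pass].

lanes per group: 128·1/8 = 16
85 elements at 16/iter → 6 passes, remainder 5 on the last

[iterations, last_vl] = [6, 5]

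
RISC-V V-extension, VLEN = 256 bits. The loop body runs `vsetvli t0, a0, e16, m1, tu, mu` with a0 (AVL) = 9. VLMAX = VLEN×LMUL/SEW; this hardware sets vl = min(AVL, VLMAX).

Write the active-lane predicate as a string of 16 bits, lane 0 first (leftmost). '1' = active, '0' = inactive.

predicate = 1111111110000000

VLMAX = VLEN×LMUL/SEW = 256×1/16 = 16
AVL=9 ≤ VLMAX=16, so vl = 9
bits (lane 0 leftmost): 1111111110000000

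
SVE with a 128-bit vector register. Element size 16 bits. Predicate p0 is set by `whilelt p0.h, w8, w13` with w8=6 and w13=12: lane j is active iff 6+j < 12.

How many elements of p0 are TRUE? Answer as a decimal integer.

vl = 6

register lanes = 128/16 = 8
p0[j] = (6+j < 12); true for j=0..5 → 6 lanes set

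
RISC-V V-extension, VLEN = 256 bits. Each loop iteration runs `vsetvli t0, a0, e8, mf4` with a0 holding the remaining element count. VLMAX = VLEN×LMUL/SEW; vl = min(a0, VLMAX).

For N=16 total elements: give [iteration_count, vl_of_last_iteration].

VLMAX = VLEN×LMUL/SEW = 256×1/4/8 = 8
N=16: ⌈16/8⌉ = 2 iters; last vl = 16 − 1×8 = 8

[iterations, last_vl] = [2, 8]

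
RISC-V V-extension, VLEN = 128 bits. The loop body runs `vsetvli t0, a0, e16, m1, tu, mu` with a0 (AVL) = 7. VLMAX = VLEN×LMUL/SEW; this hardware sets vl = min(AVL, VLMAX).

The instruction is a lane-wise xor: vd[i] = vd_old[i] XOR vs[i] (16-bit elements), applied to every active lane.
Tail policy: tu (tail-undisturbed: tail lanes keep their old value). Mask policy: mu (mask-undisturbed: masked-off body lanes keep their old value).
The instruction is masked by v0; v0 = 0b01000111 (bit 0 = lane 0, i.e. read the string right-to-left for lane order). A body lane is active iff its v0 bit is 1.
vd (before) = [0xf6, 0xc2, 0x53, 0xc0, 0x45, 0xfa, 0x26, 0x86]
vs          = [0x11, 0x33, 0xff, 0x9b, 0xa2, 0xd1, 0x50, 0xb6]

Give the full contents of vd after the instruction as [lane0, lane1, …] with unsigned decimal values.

lanes per group: 128·1/16 = 8
vl = min(AVL, VLMAX) = min(7, 8) = 7
vd[0] xor(0xf6,0x11) -> 0xe7
vd[1] xor(0xc2,0x33) -> 0xf1
vd[2] xor(0x53,0xff) -> 0xac
vd[3] mask-off/keep -> 0xc0
vd[4] mask-off/keep -> 0x45
vd[5] mask-off/keep -> 0xfa
vd[6] xor(0x26,0x50) -> 0x76
vd[7] tail/keep -> 0x86

vd = [231, 241, 172, 192, 69, 250, 118, 134]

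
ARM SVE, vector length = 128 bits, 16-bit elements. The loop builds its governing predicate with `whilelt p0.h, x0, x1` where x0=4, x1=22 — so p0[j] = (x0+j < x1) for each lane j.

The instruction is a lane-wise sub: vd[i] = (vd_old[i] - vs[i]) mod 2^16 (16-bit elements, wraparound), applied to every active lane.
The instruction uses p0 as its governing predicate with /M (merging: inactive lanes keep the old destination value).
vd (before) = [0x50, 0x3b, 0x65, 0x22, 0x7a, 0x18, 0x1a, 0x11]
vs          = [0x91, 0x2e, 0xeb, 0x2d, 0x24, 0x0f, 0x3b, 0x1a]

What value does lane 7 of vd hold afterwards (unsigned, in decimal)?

128-bit reg / 16-bit elem → 8 lanes
p0[j] = (4+j < 22); true for j=0..7 → 8 lanes set
lane  0: sub(0x50,0x91) ⇒ 0xffbf
lane  1: sub(0x3b,0x2e) ⇒ 0x0d
lane  2: sub(0x65,0xeb) ⇒ 0xff7a
lane  3: sub(0x22,0x2d) ⇒ 0xfff5
lane  4: sub(0x7a,0x24) ⇒ 0x56
lane  5: sub(0x18,0x0f) ⇒ 0x09
lane  6: sub(0x1a,0x3b) ⇒ 0xffdf
lane  7: sub(0x11,0x1a) ⇒ 0xfff7

vd[7] = 65527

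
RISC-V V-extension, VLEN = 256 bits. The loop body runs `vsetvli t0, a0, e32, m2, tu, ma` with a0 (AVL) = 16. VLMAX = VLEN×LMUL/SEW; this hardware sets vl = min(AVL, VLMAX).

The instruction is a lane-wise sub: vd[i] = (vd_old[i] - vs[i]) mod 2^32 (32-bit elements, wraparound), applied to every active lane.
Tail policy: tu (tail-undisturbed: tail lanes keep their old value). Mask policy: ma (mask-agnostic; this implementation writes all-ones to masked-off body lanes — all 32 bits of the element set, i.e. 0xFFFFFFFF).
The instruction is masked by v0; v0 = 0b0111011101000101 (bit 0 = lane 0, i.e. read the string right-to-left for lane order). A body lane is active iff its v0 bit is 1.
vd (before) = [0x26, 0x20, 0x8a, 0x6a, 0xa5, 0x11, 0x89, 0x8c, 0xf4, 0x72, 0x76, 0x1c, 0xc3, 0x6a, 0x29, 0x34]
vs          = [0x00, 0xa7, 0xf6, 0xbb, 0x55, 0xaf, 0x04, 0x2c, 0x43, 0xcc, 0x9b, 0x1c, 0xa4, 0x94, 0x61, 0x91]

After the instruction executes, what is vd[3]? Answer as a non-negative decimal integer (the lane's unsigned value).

VLMAX = (256 × 2) / 32 = 16 lanes
AVL=16 ≤ VLMAX=16, so vl = 16
  i=0: sub(0x26,0x00) → 38
  i=1: mask-off/ones → 4294967295
  i=2: sub(0x8a,0xf6) → 4294967188
  i=3: mask-off/ones → 4294967295
  i=4: mask-off/ones → 4294967295
  i=5: mask-off/ones → 4294967295
  i=6: sub(0x89,0x04) → 133
  i=7: mask-off/ones → 4294967295
  i=8: sub(0xf4,0x43) → 177
  i=9: sub(0x72,0xcc) → 4294967206
  i=10: sub(0x76,0x9b) → 4294967259
  i=11: mask-off/ones → 4294967295
  i=12: sub(0xc3,0xa4) → 31
  i=13: sub(0x6a,0x94) → 4294967254
  i=14: sub(0x29,0x61) → 4294967240
  i=15: mask-off/ones → 4294967295

vd[3] = 4294967295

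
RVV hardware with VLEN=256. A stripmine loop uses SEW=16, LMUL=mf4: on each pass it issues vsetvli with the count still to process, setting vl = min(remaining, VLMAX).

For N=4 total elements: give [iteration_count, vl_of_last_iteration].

VLMAX = VLEN×LMUL/SEW = 256×1/4/16 = 4
N=4: ⌈4/4⌉ = 1 iters; last vl = 4 − 0×4 = 4

[iterations, last_vl] = [1, 4]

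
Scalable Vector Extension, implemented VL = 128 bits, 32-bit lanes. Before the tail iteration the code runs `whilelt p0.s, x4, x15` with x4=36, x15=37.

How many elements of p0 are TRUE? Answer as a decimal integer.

vl = 1

128-bit reg / 32-bit elem → 4 lanes
active while 36+j < 37, i.e. j ∈ [0,1) capped at 4 ⇒ 1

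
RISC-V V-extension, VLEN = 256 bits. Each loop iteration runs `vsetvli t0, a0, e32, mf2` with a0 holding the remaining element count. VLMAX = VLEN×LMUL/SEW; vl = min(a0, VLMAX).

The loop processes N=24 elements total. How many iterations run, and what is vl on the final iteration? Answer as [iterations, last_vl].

VLMAX = (256 × 1/2) / 32 = 4 lanes
N=24: ⌈24/4⌉ = 6 iters; last vl = 24 − 5×4 = 4

[iterations, last_vl] = [6, 4]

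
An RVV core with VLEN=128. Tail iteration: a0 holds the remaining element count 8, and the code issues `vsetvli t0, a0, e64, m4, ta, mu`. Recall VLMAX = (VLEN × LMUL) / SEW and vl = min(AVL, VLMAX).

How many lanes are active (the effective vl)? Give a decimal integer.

lanes per group: 128·4/64 = 8
vl ← min(8, 8) = 8

vl = 8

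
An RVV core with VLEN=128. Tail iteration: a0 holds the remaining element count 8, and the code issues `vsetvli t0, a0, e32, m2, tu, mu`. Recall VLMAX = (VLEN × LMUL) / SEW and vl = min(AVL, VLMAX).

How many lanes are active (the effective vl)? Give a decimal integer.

VLMAX = VLEN×LMUL/SEW = 128×2/32 = 8
vl ← min(8, 8) = 8

vl = 8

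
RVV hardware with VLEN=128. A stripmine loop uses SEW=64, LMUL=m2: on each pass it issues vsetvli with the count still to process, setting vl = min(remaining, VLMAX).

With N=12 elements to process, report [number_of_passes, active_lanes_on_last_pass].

VLMAX = VLEN×LMUL/SEW = 128×2/64 = 4
12 elements at 4/iter → 3 passes, remainder 4 on the last

[iterations, last_vl] = [3, 4]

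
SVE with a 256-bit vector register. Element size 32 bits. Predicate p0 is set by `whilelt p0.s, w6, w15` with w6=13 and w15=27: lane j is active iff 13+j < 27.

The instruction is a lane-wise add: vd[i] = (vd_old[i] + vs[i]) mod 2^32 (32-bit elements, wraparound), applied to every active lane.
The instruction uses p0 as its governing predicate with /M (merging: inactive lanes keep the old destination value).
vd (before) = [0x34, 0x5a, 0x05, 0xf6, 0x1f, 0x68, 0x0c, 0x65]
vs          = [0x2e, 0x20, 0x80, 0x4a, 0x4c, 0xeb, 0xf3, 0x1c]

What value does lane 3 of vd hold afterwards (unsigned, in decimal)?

vd[3] = 320

256-bit reg / 32-bit elem → 8 lanes
p0[j] = (13+j < 27); true for j=0..7 → 8 lanes set
  i=0: add(0x34,0x2e) → 98
  i=1: add(0x5a,0x20) → 122
  i=2: add(0x05,0x80) → 133
  i=3: add(0xf6,0x4a) → 320
  i=4: add(0x1f,0x4c) → 107
  i=5: add(0x68,0xeb) → 339
  i=6: add(0x0c,0xf3) → 255
  i=7: add(0x65,0x1c) → 129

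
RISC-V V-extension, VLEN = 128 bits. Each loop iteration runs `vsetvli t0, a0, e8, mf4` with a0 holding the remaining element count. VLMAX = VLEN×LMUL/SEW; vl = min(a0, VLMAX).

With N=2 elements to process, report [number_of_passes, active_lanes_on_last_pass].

lanes per group: 128·1/4/8 = 4
iterations = ceil(2/4) = 1; final-pass vl = 2

[iterations, last_vl] = [1, 2]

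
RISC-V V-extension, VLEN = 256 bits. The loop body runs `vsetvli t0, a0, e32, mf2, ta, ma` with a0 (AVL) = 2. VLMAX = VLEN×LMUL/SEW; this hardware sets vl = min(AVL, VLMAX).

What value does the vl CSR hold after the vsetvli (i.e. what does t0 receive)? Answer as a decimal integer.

VLMAX = VLEN×LMUL/SEW = 256×1/2/32 = 4
vl ← min(2, 4) = 2

vl = 2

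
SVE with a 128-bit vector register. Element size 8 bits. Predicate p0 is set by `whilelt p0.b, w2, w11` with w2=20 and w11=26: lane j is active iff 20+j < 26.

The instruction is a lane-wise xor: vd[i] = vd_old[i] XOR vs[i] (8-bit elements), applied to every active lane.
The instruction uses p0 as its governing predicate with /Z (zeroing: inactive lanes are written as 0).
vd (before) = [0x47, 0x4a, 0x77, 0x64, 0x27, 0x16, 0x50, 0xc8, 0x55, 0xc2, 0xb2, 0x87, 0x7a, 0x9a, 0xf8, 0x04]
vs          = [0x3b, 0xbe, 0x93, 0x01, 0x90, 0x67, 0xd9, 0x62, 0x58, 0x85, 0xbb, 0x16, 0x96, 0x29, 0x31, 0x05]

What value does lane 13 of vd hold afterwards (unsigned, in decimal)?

lane count: 128 div 8 = 16
p0[j] = (20+j < 26); true for j=0..5 → 6 lanes set
lane  0: xor(0x47,0x3b) ⇒ 0x7c
lane  1: xor(0x4a,0xbe) ⇒ 0xf4
lane  2: xor(0x77,0x93) ⇒ 0xe4
lane  3: xor(0x64,0x01) ⇒ 0x65
lane  4: xor(0x27,0x90) ⇒ 0xb7
lane  5: xor(0x16,0x67) ⇒ 0x71
lane  6: tail/zero ⇒ 0x00
lane  7: tail/zero ⇒ 0x00
lane  8: tail/zero ⇒ 0x00
lane  9: tail/zero ⇒ 0x00
lane 10: tail/zero ⇒ 0x00
lane 11: tail/zero ⇒ 0x00
lane 12: tail/zero ⇒ 0x00
lane 13: tail/zero ⇒ 0x00
lane 14: tail/zero ⇒ 0x00
lane 15: tail/zero ⇒ 0x00

vd[13] = 0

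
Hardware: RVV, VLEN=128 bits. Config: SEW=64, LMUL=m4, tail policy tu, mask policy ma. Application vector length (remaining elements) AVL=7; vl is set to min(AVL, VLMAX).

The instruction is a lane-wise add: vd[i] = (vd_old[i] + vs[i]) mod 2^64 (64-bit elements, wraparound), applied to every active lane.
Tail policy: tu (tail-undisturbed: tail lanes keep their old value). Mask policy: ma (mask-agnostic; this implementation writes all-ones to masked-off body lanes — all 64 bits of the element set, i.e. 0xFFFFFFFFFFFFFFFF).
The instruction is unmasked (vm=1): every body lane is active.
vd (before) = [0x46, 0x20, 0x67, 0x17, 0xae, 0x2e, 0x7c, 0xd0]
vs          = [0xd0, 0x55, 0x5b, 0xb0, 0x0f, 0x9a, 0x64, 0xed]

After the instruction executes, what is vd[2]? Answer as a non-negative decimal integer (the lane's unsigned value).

vd[2] = 194

VLMAX = (128 × 4) / 64 = 8 lanes
AVL=7 ≤ VLMAX=8, so vl = 7
[0] add(0x46,0xd0) = 0x116
[1] add(0x20,0x55) = 0x75
[2] add(0x67,0x5b) = 0xc2
[3] add(0x17,0xb0) = 0xc7
[4] add(0xae,0x0f) = 0xbd
[5] add(0x2e,0x9a) = 0xc8
[6] add(0x7c,0x64) = 0xe0
[7] tail/keep = 0xd0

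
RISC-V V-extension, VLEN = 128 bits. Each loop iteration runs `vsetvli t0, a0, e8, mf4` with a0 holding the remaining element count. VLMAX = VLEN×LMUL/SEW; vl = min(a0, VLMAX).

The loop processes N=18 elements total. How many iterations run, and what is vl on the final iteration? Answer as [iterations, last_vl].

VLMAX = VLEN×LMUL/SEW = 128×1/4/8 = 4
18 elements at 4/iter → 5 passes, remainder 2 on the last

[iterations, last_vl] = [5, 2]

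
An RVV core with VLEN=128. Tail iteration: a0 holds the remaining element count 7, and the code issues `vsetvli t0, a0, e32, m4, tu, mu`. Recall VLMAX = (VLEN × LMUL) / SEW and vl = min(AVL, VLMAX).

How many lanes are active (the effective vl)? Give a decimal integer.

VLMAX = (128 × 4) / 32 = 16 lanes
vl ← min(7, 16) = 7

vl = 7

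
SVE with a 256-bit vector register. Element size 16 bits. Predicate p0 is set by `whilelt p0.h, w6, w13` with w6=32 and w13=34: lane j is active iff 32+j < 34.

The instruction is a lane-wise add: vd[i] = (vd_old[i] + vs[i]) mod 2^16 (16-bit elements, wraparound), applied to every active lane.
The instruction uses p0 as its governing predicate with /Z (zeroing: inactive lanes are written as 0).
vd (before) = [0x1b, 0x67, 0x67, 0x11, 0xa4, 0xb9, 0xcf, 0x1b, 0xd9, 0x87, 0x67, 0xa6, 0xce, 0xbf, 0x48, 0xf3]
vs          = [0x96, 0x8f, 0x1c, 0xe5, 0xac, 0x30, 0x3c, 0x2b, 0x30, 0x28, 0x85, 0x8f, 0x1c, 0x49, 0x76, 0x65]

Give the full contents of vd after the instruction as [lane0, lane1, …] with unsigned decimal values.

register lanes = 256/16 = 16
p0[j] = (32+j < 34); true for j=0..1 → 2 lanes set
  i=0: add(0x1b,0x96) → 177
  i=1: add(0x67,0x8f) → 246
  i=2: tail/zero → 0
  i=3: tail/zero → 0
  i=4: tail/zero → 0
  i=5: tail/zero → 0
  i=6: tail/zero → 0
  i=7: tail/zero → 0
  i=8: tail/zero → 0
  i=9: tail/zero → 0
  i=10: tail/zero → 0
  i=11: tail/zero → 0
  i=12: tail/zero → 0
  i=13: tail/zero → 0
  i=14: tail/zero → 0
  i=15: tail/zero → 0

vd = [177, 246, 0, 0, 0, 0, 0, 0, 0, 0, 0, 0, 0, 0, 0, 0]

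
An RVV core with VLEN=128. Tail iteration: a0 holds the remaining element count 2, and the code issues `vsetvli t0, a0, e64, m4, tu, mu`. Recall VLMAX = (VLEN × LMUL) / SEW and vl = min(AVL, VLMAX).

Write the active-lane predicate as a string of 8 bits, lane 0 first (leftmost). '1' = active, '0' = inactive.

VLMAX = (128 × 4) / 64 = 8 lanes
vl = min(AVL, VLMAX) = min(2, 8) = 2
bits (lane 0 leftmost): 11000000

predicate = 11000000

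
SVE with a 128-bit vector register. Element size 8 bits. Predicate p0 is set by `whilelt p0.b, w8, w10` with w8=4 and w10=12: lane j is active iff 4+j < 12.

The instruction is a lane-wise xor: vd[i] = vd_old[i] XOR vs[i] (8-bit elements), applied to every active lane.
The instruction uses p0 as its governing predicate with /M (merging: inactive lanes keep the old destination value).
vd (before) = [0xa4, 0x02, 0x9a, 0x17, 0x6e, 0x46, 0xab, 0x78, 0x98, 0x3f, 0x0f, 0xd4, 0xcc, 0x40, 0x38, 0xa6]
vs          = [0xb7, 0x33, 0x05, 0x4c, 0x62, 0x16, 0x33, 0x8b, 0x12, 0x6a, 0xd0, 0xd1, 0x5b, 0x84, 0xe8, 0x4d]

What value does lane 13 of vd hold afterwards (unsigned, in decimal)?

128-bit reg / 8-bit elem → 16 lanes
p0[j] = (4+j < 12); true for j=0..7 → 8 lanes set
  i=0: xor(0xa4,0xb7) → 19
  i=1: xor(0x02,0x33) → 49
  i=2: xor(0x9a,0x05) → 159
  i=3: xor(0x17,0x4c) → 91
  i=4: xor(0x6e,0x62) → 12
  i=5: xor(0x46,0x16) → 80
  i=6: xor(0xab,0x33) → 152
  i=7: xor(0x78,0x8b) → 243
  i=8: tail/keep → 152
  i=9: tail/keep → 63
  i=10: tail/keep → 15
  i=11: tail/keep → 212
  i=12: tail/keep → 204
  i=13: tail/keep → 64
  i=14: tail/keep → 56
  i=15: tail/keep → 166

vd[13] = 64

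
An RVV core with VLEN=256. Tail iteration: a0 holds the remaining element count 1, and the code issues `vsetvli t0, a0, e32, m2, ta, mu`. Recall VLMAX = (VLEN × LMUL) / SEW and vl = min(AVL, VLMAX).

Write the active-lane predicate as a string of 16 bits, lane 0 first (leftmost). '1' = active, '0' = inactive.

predicate = 1000000000000000

VLMAX = VLEN×LMUL/SEW = 256×2/32 = 16
vl = min(AVL, VLMAX) = min(1, 16) = 1
bits (lane 0 leftmost): 1000000000000000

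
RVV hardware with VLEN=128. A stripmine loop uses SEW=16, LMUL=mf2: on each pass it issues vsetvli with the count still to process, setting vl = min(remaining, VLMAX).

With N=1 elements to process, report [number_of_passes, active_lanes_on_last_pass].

lanes per group: 128·1/2/16 = 4
iterations = ceil(1/4) = 1; final-pass vl = 1

[iterations, last_vl] = [1, 1]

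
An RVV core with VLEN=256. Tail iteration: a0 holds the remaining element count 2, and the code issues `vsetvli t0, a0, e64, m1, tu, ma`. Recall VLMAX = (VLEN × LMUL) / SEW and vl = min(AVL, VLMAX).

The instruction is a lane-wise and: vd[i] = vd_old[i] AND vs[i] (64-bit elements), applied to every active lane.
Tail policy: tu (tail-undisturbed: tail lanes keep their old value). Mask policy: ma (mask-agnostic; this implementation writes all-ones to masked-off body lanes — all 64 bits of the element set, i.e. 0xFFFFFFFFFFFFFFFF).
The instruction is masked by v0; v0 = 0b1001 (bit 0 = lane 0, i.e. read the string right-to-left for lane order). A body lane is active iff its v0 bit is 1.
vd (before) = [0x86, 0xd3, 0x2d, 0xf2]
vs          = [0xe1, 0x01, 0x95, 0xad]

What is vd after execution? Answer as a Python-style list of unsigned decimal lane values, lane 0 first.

vd = [128, 18446744073709551615, 45, 242]

VLMAX = VLEN×LMUL/SEW = 256×1/64 = 4
vl = min(AVL, VLMAX) = min(2, 4) = 2
lane  0: and(0x86,0xe1) ⇒ 0x80
lane  1: mask-off/ones ⇒ 0xffffffffffffffff
lane  2: tail/keep ⇒ 0x2d
lane  3: tail/keep ⇒ 0xf2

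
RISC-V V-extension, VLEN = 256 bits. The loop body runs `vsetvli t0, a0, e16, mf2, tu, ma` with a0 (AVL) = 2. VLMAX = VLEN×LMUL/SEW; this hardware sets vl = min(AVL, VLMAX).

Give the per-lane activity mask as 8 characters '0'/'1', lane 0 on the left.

predicate = 11000000

lanes per group: 256·1/2/16 = 8
vl ← min(2, 8) = 2
bits (lane 0 leftmost): 11000000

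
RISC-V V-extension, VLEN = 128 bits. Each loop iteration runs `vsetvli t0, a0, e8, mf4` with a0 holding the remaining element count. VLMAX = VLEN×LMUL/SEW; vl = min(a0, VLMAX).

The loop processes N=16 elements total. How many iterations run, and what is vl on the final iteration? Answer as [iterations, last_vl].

[iterations, last_vl] = [4, 4]

VLMAX = (128 × 1/4) / 8 = 4 lanes
iterations = ceil(16/4) = 4; final-pass vl = 4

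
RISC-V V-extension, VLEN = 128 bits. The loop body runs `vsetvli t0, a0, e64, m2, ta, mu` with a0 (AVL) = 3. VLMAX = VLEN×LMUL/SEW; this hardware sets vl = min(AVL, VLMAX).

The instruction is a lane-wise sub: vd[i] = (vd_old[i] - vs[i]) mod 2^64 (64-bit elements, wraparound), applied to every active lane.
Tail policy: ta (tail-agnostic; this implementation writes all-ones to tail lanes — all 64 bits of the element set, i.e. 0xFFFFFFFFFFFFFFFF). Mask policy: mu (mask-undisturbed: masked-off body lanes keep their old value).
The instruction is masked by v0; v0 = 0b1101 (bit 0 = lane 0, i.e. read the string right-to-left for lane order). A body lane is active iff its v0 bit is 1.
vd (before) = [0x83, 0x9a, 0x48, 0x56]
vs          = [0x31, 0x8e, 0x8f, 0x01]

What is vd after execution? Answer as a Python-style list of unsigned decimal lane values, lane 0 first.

vd = [82, 154, 18446744073709551545, 18446744073709551615]

lanes per group: 128·2/64 = 4
vl ← min(3, 4) = 3
  i=0: sub(0x83,0x31) → 82
  i=1: mask-off/keep → 154
  i=2: sub(0x48,0x8f) → 18446744073709551545
  i=3: tail/ones → 18446744073709551615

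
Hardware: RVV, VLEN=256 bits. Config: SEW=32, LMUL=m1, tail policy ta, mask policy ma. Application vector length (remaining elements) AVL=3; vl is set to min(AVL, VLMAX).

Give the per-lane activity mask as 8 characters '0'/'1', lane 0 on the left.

lanes per group: 256·1/32 = 8
AVL=3 ≤ VLMAX=8, so vl = 3
bits (lane 0 leftmost): 11100000

predicate = 11100000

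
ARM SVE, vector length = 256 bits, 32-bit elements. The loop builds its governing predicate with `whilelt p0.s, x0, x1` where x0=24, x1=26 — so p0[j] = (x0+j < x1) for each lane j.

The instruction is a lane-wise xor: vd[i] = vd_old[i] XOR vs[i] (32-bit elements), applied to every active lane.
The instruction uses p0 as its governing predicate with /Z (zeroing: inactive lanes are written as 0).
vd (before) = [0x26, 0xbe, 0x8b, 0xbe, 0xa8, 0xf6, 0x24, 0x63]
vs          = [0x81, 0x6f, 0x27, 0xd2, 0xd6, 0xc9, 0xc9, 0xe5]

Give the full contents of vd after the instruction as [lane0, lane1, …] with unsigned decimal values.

256-bit reg / 32-bit elem → 8 lanes
active while 24+j < 26, i.e. j ∈ [0,2) capped at 8 ⇒ 2
lane  0: xor(0x26,0x81) ⇒ 0xa7
lane  1: xor(0xbe,0x6f) ⇒ 0xd1
lane  2: tail/zero ⇒ 0x00
lane  3: tail/zero ⇒ 0x00
lane  4: tail/zero ⇒ 0x00
lane  5: tail/zero ⇒ 0x00
lane  6: tail/zero ⇒ 0x00
lane  7: tail/zero ⇒ 0x00

vd = [167, 209, 0, 0, 0, 0, 0, 0]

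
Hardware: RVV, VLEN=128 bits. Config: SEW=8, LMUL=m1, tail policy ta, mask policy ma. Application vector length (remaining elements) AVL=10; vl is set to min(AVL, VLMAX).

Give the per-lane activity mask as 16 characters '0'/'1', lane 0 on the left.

predicate = 1111111111000000

lanes per group: 128·1/8 = 16
vl ← min(10, 16) = 10
bits (lane 0 leftmost): 1111111111000000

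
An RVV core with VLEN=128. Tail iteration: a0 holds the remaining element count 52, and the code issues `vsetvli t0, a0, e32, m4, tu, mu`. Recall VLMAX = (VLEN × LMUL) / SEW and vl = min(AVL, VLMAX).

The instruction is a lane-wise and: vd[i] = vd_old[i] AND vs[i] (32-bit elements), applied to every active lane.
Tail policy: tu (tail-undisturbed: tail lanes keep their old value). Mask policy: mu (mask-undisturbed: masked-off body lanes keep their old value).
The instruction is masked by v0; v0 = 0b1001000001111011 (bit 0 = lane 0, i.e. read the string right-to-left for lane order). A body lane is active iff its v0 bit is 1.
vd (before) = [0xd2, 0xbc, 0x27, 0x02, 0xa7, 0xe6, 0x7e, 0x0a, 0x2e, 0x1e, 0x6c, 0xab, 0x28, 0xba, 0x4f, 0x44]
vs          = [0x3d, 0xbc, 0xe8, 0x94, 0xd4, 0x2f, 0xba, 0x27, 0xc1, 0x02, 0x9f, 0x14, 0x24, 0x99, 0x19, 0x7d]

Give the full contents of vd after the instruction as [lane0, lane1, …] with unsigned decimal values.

VLMAX = (128 × 4) / 32 = 16 lanes
vl ← min(52, 16) = 16
vd[0] and(0xd2,0x3d) -> 0x10
vd[1] and(0xbc,0xbc) -> 0xbc
vd[2] mask-off/keep -> 0x27
vd[3] and(0x02,0x94) -> 0x00
vd[4] and(0xa7,0xd4) -> 0x84
vd[5] and(0xe6,0x2f) -> 0x26
vd[6] and(0x7e,0xba) -> 0x3a
vd[7] mask-off/keep -> 0x0a
vd[8] mask-off/keep -> 0x2e
vd[9] mask-off/keep -> 0x1e
vd[10] mask-off/keep -> 0x6c
vd[11] mask-off/keep -> 0xab
vd[12] and(0x28,0x24) -> 0x20
vd[13] mask-off/keep -> 0xba
vd[14] mask-off/keep -> 0x4f
vd[15] and(0x44,0x7d) -> 0x44

vd = [16, 188, 39, 0, 132, 38, 58, 10, 46, 30, 108, 171, 32, 186, 79, 68]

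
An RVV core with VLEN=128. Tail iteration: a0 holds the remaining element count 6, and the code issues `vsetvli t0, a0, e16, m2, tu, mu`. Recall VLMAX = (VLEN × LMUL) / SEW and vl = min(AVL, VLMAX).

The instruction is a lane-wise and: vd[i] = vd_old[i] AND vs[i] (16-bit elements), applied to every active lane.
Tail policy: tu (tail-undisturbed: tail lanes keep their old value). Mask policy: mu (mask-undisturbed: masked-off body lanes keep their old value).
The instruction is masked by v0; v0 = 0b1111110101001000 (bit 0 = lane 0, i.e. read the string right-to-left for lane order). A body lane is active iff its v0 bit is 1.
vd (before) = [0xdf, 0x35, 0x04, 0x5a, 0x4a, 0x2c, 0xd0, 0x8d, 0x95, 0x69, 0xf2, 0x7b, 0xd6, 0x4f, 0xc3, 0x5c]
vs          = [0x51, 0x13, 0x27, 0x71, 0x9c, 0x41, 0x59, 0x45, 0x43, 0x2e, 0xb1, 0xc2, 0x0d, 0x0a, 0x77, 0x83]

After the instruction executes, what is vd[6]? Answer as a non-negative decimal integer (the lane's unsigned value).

vd[6] = 208

lanes per group: 128·2/16 = 16
vl ← min(6, 16) = 6
vd[0] mask-off/keep -> 0xdf
vd[1] mask-off/keep -> 0x35
vd[2] mask-off/keep -> 0x04
vd[3] and(0x5a,0x71) -> 0x50
vd[4] mask-off/keep -> 0x4a
vd[5] mask-off/keep -> 0x2c
vd[6] tail/keep -> 0xd0
vd[7] tail/keep -> 0x8d
vd[8] tail/keep -> 0x95
vd[9] tail/keep -> 0x69
vd[10] tail/keep -> 0xf2
vd[11] tail/keep -> 0x7b
vd[12] tail/keep -> 0xd6
vd[13] tail/keep -> 0x4f
vd[14] tail/keep -> 0xc3
vd[15] tail/keep -> 0x5c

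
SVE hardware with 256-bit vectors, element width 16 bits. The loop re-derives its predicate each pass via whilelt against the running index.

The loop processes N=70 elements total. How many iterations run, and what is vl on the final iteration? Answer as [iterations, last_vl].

register lanes = 256/16 = 16
iterations = ceil(70/16) = 5; final-pass vl = 6

[iterations, last_vl] = [5, 6]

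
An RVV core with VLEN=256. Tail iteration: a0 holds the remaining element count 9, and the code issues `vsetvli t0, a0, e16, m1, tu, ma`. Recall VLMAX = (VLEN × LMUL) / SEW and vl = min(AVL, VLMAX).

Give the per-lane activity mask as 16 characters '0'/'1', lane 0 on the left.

predicate = 1111111110000000

VLMAX = VLEN×LMUL/SEW = 256×1/16 = 16
vl ← min(9, 16) = 9
bits (lane 0 leftmost): 1111111110000000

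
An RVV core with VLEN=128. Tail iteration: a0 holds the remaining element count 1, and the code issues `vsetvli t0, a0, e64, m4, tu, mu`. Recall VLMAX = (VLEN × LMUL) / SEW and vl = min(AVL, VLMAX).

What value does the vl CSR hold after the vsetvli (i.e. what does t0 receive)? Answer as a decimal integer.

VLMAX = (128 × 4) / 64 = 8 lanes
vl = min(AVL, VLMAX) = min(1, 8) = 1

vl = 1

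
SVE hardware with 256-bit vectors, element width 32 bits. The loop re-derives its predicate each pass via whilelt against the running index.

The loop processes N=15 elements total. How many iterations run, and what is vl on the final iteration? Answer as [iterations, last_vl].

[iterations, last_vl] = [2, 7]

register lanes = 256/32 = 8
iterations = ceil(15/8) = 2; final-pass vl = 7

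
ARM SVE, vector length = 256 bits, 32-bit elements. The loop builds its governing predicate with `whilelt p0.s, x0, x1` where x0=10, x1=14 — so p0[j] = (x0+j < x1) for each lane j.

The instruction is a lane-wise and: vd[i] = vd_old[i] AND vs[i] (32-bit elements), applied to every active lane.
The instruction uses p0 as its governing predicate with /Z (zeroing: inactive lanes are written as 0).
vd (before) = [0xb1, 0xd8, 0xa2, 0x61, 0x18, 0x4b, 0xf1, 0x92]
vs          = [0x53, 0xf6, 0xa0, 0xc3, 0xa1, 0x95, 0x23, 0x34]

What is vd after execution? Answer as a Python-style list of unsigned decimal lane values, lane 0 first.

vd = [17, 208, 160, 65, 0, 0, 0, 0]

register lanes = 256/32 = 8
active while 10+j < 14, i.e. j ∈ [0,4) capped at 8 ⇒ 4
vd[0] and(0xb1,0x53) -> 0x11
vd[1] and(0xd8,0xf6) -> 0xd0
vd[2] and(0xa2,0xa0) -> 0xa0
vd[3] and(0x61,0xc3) -> 0x41
vd[4] tail/zero -> 0x00
vd[5] tail/zero -> 0x00
vd[6] tail/zero -> 0x00
vd[7] tail/zero -> 0x00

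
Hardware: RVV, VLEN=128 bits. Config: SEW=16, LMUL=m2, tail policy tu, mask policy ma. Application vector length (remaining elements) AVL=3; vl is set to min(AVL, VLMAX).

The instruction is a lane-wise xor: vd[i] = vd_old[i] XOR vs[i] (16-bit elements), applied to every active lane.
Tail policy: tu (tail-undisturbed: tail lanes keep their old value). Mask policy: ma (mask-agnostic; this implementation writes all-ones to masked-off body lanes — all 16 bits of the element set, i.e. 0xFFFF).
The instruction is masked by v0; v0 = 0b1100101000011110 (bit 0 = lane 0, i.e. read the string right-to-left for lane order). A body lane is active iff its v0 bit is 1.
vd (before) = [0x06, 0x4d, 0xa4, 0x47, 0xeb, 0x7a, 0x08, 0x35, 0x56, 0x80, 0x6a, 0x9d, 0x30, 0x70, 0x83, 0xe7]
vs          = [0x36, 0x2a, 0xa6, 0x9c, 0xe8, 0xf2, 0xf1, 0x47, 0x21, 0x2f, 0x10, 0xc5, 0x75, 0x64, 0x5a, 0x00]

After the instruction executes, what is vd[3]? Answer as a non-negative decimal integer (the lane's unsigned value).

vd[3] = 71

VLMAX = VLEN×LMUL/SEW = 128×2/16 = 16
AVL=3 ≤ VLMAX=16, so vl = 3
[0] mask-off/ones = 0xffff
[1] xor(0x4d,0x2a) = 0x67
[2] xor(0xa4,0xa6) = 0x02
[3] tail/keep = 0x47
[4] tail/keep = 0xeb
[5] tail/keep = 0x7a
[6] tail/keep = 0x08
[7] tail/keep = 0x35
[8] tail/keep = 0x56
[9] tail/keep = 0x80
[10] tail/keep = 0x6a
[11] tail/keep = 0x9d
[12] tail/keep = 0x30
[13] tail/keep = 0x70
[14] tail/keep = 0x83
[15] tail/keep = 0xe7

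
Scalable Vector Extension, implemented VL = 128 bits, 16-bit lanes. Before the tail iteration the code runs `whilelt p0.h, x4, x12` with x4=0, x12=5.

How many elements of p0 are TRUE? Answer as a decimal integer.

vl = 5

register lanes = 128/16 = 8
active while 0+j < 5, i.e. j ∈ [0,5) capped at 8 ⇒ 5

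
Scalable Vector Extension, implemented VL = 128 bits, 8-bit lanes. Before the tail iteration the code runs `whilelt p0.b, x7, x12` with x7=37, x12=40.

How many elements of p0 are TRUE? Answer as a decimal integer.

lane count: 128 div 8 = 16
active while 37+j < 40, i.e. j ∈ [0,3) capped at 16 ⇒ 3

vl = 3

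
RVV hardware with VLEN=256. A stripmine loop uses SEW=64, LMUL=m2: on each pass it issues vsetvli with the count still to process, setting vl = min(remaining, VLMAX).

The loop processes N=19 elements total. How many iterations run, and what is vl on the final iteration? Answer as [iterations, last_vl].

[iterations, last_vl] = [3, 3]

lanes per group: 256·2/64 = 8
N=19: ⌈19/8⌉ = 3 iters; last vl = 19 − 2×8 = 3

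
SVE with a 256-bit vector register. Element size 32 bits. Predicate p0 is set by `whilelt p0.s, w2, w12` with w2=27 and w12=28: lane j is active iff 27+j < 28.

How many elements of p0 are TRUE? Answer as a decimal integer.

vl = 1

register lanes = 256/32 = 8
whilelt: lane j active iff 27+j < 28 → j < 1 → 1 active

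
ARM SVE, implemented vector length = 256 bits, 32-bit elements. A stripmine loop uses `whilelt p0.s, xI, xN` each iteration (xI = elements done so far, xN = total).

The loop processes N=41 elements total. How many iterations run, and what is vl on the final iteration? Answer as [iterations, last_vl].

lane count: 256 div 32 = 8
iterations = ceil(41/8) = 6; final-pass vl = 1

[iterations, last_vl] = [6, 1]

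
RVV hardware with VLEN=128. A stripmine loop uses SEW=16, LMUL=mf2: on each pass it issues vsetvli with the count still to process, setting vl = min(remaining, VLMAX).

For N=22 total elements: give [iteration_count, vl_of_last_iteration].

lanes per group: 128·1/2/16 = 4
iterations = ceil(22/4) = 6; final-pass vl = 2

[iterations, last_vl] = [6, 2]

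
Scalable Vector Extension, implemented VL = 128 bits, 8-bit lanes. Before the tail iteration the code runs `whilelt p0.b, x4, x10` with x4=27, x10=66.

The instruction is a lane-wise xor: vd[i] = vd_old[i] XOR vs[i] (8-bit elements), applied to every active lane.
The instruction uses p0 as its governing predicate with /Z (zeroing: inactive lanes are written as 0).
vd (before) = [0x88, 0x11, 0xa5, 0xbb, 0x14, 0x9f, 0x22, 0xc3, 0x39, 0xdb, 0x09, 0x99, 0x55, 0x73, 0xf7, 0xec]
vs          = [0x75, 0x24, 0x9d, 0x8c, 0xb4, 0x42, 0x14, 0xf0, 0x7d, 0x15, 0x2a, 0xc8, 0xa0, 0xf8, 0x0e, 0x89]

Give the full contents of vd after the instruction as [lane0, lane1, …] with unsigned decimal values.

vd = [253, 53, 56, 55, 160, 221, 54, 51, 68, 206, 35, 81, 245, 139, 249, 101]

128-bit reg / 8-bit elem → 16 lanes
active while 27+j < 66, i.e. j ∈ [0,39) capped at 16 ⇒ 16
  i=0: xor(0x88,0x75) → 253
  i=1: xor(0x11,0x24) → 53
  i=2: xor(0xa5,0x9d) → 56
  i=3: xor(0xbb,0x8c) → 55
  i=4: xor(0x14,0xb4) → 160
  i=5: xor(0x9f,0x42) → 221
  i=6: xor(0x22,0x14) → 54
  i=7: xor(0xc3,0xf0) → 51
  i=8: xor(0x39,0x7d) → 68
  i=9: xor(0xdb,0x15) → 206
  i=10: xor(0x09,0x2a) → 35
  i=11: xor(0x99,0xc8) → 81
  i=12: xor(0x55,0xa0) → 245
  i=13: xor(0x73,0xf8) → 139
  i=14: xor(0xf7,0x0e) → 249
  i=15: xor(0xec,0x89) → 101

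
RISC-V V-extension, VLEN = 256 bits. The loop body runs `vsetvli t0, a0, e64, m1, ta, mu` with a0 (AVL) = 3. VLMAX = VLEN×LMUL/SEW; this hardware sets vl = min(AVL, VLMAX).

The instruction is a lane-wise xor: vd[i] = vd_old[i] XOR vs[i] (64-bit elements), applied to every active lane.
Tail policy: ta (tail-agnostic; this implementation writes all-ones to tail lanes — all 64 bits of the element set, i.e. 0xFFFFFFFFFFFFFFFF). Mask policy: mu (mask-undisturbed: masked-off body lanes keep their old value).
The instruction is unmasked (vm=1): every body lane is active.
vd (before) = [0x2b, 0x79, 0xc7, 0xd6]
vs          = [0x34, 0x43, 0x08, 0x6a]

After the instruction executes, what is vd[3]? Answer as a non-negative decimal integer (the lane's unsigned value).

lanes per group: 256·1/64 = 4
vl = min(AVL, VLMAX) = min(3, 4) = 3
[0] xor(0x2b,0x34) = 0x1f
[1] xor(0x79,0x43) = 0x3a
[2] xor(0xc7,0x08) = 0xcf
[3] tail/ones = 0xffffffffffffffff

vd[3] = 18446744073709551615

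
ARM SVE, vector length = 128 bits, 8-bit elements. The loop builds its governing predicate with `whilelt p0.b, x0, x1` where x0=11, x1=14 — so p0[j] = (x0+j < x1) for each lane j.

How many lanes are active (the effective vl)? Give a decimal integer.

register lanes = 128/8 = 16
active while 11+j < 14, i.e. j ∈ [0,3) capped at 16 ⇒ 3

vl = 3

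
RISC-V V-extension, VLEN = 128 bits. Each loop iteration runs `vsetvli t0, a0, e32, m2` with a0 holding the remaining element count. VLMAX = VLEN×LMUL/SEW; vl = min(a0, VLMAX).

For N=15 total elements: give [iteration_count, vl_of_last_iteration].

[iterations, last_vl] = [2, 7]

lanes per group: 128·2/32 = 8
N=15: ⌈15/8⌉ = 2 iters; last vl = 15 − 1×8 = 7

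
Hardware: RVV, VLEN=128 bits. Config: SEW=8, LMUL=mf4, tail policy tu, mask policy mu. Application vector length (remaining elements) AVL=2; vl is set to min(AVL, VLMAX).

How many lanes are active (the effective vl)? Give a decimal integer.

vl = 2

VLMAX = VLEN×LMUL/SEW = 128×1/4/8 = 4
vl = min(AVL, VLMAX) = min(2, 4) = 2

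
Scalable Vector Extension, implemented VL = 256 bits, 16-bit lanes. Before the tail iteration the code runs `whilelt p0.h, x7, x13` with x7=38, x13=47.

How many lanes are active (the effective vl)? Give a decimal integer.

vl = 9

register lanes = 256/16 = 16
p0[j] = (38+j < 47); true for j=0..8 → 9 lanes set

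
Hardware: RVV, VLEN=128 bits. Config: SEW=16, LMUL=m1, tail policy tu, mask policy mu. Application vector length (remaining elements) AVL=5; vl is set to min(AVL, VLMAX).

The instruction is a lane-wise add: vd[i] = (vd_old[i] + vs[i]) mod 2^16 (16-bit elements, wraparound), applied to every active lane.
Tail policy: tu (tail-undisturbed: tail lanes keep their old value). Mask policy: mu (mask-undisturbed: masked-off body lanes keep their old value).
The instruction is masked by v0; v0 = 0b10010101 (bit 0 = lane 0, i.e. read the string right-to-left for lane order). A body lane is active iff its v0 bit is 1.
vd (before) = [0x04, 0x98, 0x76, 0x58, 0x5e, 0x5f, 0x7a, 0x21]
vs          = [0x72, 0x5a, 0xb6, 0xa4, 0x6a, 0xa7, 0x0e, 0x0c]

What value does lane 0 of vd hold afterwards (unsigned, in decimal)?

lanes per group: 128·1/16 = 8
AVL=5 ≤ VLMAX=8, so vl = 5
vd[0] add(0x04,0x72) -> 0x76
vd[1] mask-off/keep -> 0x98
vd[2] add(0x76,0xb6) -> 0x12c
vd[3] mask-off/keep -> 0x58
vd[4] add(0x5e,0x6a) -> 0xc8
vd[5] tail/keep -> 0x5f
vd[6] tail/keep -> 0x7a
vd[7] tail/keep -> 0x21

vd[0] = 118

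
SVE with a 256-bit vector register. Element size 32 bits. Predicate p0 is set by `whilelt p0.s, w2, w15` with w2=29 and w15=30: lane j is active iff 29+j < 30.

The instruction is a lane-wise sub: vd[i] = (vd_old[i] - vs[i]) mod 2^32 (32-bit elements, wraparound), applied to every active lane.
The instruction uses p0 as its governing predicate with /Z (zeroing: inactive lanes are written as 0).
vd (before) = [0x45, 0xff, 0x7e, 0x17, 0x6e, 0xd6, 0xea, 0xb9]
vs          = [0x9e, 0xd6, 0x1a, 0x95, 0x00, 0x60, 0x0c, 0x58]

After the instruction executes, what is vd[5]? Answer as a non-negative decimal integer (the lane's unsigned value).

register lanes = 256/32 = 8
whilelt: lane j active iff 29+j < 30 → j < 1 → 1 active
vd[0] sub(0x45,0x9e) -> 0xffffffa7
vd[1] tail/zero -> 0x00
vd[2] tail/zero -> 0x00
vd[3] tail/zero -> 0x00
vd[4] tail/zero -> 0x00
vd[5] tail/zero -> 0x00
vd[6] tail/zero -> 0x00
vd[7] tail/zero -> 0x00

vd[5] = 0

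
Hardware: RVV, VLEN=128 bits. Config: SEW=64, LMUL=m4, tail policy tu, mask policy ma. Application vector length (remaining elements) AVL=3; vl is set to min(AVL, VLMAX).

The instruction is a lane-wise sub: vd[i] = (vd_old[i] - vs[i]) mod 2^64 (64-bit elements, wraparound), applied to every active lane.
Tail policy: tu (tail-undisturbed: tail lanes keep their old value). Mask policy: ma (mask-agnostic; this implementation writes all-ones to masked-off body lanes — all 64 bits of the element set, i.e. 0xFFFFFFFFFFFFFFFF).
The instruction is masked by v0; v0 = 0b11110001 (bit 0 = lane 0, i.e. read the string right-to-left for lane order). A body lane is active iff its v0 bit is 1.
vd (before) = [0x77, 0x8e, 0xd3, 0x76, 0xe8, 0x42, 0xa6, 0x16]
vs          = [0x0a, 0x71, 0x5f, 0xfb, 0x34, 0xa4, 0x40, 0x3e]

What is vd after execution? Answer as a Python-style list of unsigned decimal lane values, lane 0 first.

VLMAX = VLEN×LMUL/SEW = 128×4/64 = 8
AVL=3 ≤ VLMAX=8, so vl = 3
[0] sub(0x77,0x0a) = 0x6d
[1] mask-off/ones = 0xffffffffffffffff
[2] mask-off/ones = 0xffffffffffffffff
[3] tail/keep = 0x76
[4] tail/keep = 0xe8
[5] tail/keep = 0x42
[6] tail/keep = 0xa6
[7] tail/keep = 0x16

vd = [109, 18446744073709551615, 18446744073709551615, 118, 232, 66, 166, 22]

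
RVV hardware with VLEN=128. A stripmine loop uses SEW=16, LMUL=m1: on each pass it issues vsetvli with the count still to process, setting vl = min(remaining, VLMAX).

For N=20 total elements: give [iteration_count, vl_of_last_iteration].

[iterations, last_vl] = [3, 4]

lanes per group: 128·1/16 = 8
iterations = ceil(20/8) = 3; final-pass vl = 4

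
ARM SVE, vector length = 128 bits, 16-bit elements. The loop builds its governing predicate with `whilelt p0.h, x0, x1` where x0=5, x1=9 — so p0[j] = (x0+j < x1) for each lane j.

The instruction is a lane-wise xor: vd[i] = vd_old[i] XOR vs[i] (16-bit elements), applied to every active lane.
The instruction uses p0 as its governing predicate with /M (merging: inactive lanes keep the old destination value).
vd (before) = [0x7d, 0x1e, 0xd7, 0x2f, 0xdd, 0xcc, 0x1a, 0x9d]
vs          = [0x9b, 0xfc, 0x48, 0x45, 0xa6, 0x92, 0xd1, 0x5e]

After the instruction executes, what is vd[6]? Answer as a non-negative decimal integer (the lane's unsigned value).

vd[6] = 26

128-bit reg / 16-bit elem → 8 lanes
active while 5+j < 9, i.e. j ∈ [0,4) capped at 8 ⇒ 4
[0] xor(0x7d,0x9b) = 0xe6
[1] xor(0x1e,0xfc) = 0xe2
[2] xor(0xd7,0x48) = 0x9f
[3] xor(0x2f,0x45) = 0x6a
[4] tail/keep = 0xdd
[5] tail/keep = 0xcc
[6] tail/keep = 0x1a
[7] tail/keep = 0x9d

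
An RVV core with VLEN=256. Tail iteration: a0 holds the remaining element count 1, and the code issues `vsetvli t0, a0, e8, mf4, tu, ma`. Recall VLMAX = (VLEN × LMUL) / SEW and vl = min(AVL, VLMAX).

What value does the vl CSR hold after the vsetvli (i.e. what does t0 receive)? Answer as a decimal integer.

vl = 1

lanes per group: 256·1/4/8 = 8
vl ← min(1, 8) = 1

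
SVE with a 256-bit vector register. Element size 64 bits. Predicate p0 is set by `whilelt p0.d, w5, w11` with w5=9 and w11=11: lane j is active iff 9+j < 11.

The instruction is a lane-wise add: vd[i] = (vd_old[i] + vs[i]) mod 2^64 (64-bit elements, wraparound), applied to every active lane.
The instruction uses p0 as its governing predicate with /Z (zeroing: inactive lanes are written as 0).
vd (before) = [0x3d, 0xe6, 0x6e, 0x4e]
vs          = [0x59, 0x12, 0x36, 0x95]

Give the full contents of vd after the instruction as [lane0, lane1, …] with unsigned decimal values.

vd = [150, 248, 0, 0]

register lanes = 256/64 = 4
whilelt: lane j active iff 9+j < 11 → j < 2 → 2 active
vd[0] add(0x3d,0x59) -> 0x96
vd[1] add(0xe6,0x12) -> 0xf8
vd[2] tail/zero -> 0x00
vd[3] tail/zero -> 0x00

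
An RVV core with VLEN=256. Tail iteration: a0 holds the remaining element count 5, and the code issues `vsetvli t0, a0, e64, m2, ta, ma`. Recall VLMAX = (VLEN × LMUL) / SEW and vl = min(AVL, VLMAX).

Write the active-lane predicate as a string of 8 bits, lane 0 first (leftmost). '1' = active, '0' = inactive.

predicate = 11111000

VLMAX = VLEN×LMUL/SEW = 256×2/64 = 8
vl ← min(5, 8) = 5
bits (lane 0 leftmost): 11111000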